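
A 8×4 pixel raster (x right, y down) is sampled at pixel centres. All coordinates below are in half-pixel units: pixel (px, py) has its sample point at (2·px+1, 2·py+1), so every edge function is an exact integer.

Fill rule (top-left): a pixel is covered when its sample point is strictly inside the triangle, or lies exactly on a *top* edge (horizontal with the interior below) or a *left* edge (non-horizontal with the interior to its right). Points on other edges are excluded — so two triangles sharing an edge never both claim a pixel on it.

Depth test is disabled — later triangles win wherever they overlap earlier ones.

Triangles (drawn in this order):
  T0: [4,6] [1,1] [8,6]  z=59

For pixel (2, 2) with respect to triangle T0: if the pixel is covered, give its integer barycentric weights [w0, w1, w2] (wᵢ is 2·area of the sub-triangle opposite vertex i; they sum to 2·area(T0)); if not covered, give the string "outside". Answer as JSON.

T0:
  2·area = 20
  edge (4, 6)→(1, 1): d=(-3,-5) top-left  bias=+0
  edge (1, 1)→(8, 6): d=(7,5) right/bottom  bias=-1
  edge (8, 6)→(4, 6): d=(-4,0) right/bottom  bias=-1
    (0,0)@(1, 1): e=[0,0,20] → ·  [on edge]
    (1,1)@(3, 3): e=[4,4,12] → #
    (2,1)@(5, 3): e=[14,-6,12] → ·
    (1,2)@(3, 5): e=[-2,18,4] → ·
    (2,2)@(5, 5): e=[8,8,4] → #
    (3,2)@(7, 5): e=[18,-2,4] → ·
    (2,3)@(5, 7): e=[2,22,-4] → ·
  covered (2 px):
    · · · · · · · ·
    · # · · · · · ·
    · · # · · · · ·
    · · · · · · · ·

Answer: [8,4,8]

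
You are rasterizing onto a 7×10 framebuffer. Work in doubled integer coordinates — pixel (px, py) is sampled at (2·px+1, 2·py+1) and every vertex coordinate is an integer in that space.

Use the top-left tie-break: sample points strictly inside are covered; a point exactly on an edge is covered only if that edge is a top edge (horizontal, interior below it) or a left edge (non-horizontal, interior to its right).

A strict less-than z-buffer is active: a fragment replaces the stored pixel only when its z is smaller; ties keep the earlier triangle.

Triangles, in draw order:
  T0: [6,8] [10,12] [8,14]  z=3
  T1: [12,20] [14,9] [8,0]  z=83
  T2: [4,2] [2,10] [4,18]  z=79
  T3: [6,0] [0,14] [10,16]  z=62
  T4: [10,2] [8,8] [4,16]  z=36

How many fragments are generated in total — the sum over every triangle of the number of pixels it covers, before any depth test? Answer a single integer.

T0:
  2·area = 16
  edge (6, 8)→(10, 12): d=(4,4) right/bottom  bias=-1
  edge (10, 12)→(8, 14): d=(-2,2) right/bottom  bias=-1
  edge (8, 14)→(6, 8): d=(-2,-6) top-left  bias=+0
    (0,1)@(1, 3): e=[0,36,-20] → .  [on edge]
    (1,2)@(3, 5): e=[0,28,-12] → .  [on edge]
    (2,2)@(5, 5): e=[-8,24,0] → .  [on edge]
    (2,3)@(5, 7): e=[0,20,-4] → .  [on edge]
    (3,4)@(7, 9): e=[0,12,4] → .  [on edge]
    (6,4)@(13, 9): e=[-24,0,40] → .  [on edge]
    (3,5)@(7, 11): e=[8,8,0] → X  [on edge]
    (4,5)@(9, 11): e=[0,4,12] → .  [on edge]
    (5,5)@(11, 11): e=[-8,0,24] → .  [on edge]
    (3,6)@(7, 13): e=[16,4,-4] → .
    (4,6)@(9, 13): e=[8,0,8] → .  [on edge]
    (5,6)@(11, 13): e=[0,-4,20] → .  [on edge]
    (3,7)@(7, 15): e=[24,0,-8] → .  [on edge]
    (6,7)@(13, 15): e=[0,-12,28] → .  [on edge]
    (2,8)@(5, 17): e=[40,0,-24] → .  [on edge]
    (4,8)@(9, 17): e=[24,-8,0] → .  [on edge]
    (1,9)@(3, 19): e=[56,0,-40] → .  [on edge]
  covered (1 px):
    . . . . . . .
    . . . . . . .
    . . . . . . .
    . . . . . . .
    . . . . . . .
    . . . X . . .
    . . . . . . .
    . . . . . . .
    . . . . . . .
    . . . . . . .
T1:
  2·area = 84  (B↔C swapped to make it positive)
  edge (12, 20)→(8, 0): d=(-4,-20) top-left  bias=+0
  edge (8, 0)→(14, 9): d=(6,9) right/bottom  bias=-1
  edge (14, 9)→(12, 20): d=(-2,11) right/bottom  bias=-1
    (4,1)@(9, 3): e=[8,9,67] → X
    (5,1)@(11, 3): e=[48,-9,45] → .
    (4,2)@(9, 5): e=[0,21,63] → X  [on edge]
    (5,2)@(11, 5): e=[40,3,41] → X
    (6,2)@(13, 5): e=[80,-15,19] → .
    (4,3)@(9, 7): e=[-8,33,59] → .
    (5,3)@(11, 7): e=[32,15,37] → X
    (6,3)@(13, 7): e=[72,-3,15] → .
    (5,4)@(11, 9): e=[24,27,33] → X
    (6,4)@(13, 9): e=[64,9,11] → X
    (5,5)@(11, 11): e=[16,39,29] → X
    (5,6)@(11, 13): e=[8,51,25] → X
    (5,7)@(11, 15): e=[0,63,21] → X  [on edge]
  covered (11 px):
    . . . . . . .
    . . . . X . .
    . . . . X X .
    . . . . . X .
    . . . . . X X
    . . . . . X X
    . . . . . X X
    . . . . . X .
    . . . . . . .
    . . . . . . .
T2:
  2·area = 32  (B↔C swapped to make it positive)
  edge (4, 2)→(4, 18): d=(0,16) right/bottom  bias=-1
  edge (4, 18)→(2, 10): d=(-2,-8) top-left  bias=+0
  edge (2, 10)→(4, 2): d=(2,-8) top-left  bias=+0
    (1,3)@(3, 7): e=[16,14,2] → X
    (2,3)@(5, 7): e=[-16,30,18] → .
    (1,4)@(3, 9): e=[16,10,6] → X
    (2,4)@(5, 9): e=[-16,26,22] → .
    (1,5)@(3, 11): e=[16,6,10] → X
    (2,5)@(5, 11): e=[-16,22,26] → .
    (1,6)@(3, 13): e=[16,2,14] → X
    (2,6)@(5, 13): e=[-16,18,30] → .
    (1,7)@(3, 15): e=[16,-2,18] → .
  covered (4 px):
    . . . . . . .
    . . . . . . .
    . . . . . . .
    . X . . . . .
    . X . . . . .
    . X . . . . .
    . X . . . . .
    . . . . . . .
    . . . . . . .
    . . . . . . .
T3:
  2·area = 152  (B↔C swapped to make it positive)
  edge (6, 0)→(10, 16): d=(4,16) right/bottom  bias=-1
  edge (10, 16)→(0, 14): d=(-10,-2) top-left  bias=+0
  edge (0, 14)→(6, 0): d=(6,-14) top-left  bias=+0
    (2,1)@(5, 3): e=[28,120,4] → X
    (3,1)@(7, 3): e=[-4,124,32] → .
    (2,2)@(5, 5): e=[36,100,16] → X
    (3,2)@(7, 5): e=[4,104,44] → X
    (4,2)@(9, 5): e=[-28,108,72] → .
    (1,3)@(3, 7): e=[76,76,0] → X  [on edge]
    (4,3)@(9, 7): e=[-20,88,84] → .
    (1,4)@(3, 9): e=[84,56,12] → X
    (4,4)@(9, 9): e=[-12,68,96] → .
    (1,5)@(3, 11): e=[92,36,24] → X
    (4,5)@(9, 11): e=[-4,48,108] → .
    (0,6)@(1, 13): e=[132,12,8] → X
    (2,7)@(5, 15): e=[76,0,76] → X  [on edge]
  covered (20 px):
    . . . . . . .
    . . X . . . .
    . . X X . . .
    . X X X . . .
    . X X X . . .
    . X X X . . .
    X X X X X . .
    . . X X X . .
    . . . . . . .
    . . . . . . .
T4:
  2·area = 8
  edge (10, 2)→(8, 8): d=(-2,6) right/bottom  bias=-1
  edge (8, 8)→(4, 16): d=(-4,8) right/bottom  bias=-1
  edge (4, 16)→(10, 2): d=(6,-14) top-left  bias=+0
    (4,2)@(9, 5): e=[0,4,4] → .  [on edge]
    (3,4)@(7, 9): e=[4,4,0] → X  [on edge]
    (4,4)@(9, 9): e=[-8,-12,28] → .
    (3,5)@(7, 11): e=[0,-4,12] → .  [on edge]
    (2,8)@(5, 17): e=[0,-12,20] → .  [on edge]
  covered (1 px):
    . . . . . . .
    . . . . . . .
    . . . . . . .
    . . . . . . .
    . . . X . . .
    . . . . . . .
    . . . . . . .
    . . . . . . .
    . . . . . . .
    . . . . . . .

Final: 37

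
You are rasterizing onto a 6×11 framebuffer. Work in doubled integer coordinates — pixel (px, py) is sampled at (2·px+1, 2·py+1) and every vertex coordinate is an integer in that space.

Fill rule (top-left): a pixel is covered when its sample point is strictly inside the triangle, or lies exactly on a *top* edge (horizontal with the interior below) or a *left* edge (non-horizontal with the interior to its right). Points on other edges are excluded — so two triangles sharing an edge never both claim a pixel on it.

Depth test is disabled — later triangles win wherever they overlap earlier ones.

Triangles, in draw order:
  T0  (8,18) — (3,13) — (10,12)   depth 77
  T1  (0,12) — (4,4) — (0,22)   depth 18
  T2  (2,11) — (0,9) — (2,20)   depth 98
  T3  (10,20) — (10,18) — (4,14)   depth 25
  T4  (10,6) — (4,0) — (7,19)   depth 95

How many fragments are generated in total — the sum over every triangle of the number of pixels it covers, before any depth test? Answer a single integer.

T0:
  2·area = 40
  edge (8, 18)→(3, 13): d=(-5,-5) top-left  bias=+0
  edge (3, 13)→(10, 12): d=(7,-1) top-left  bias=+0
  edge (10, 12)→(8, 18): d=(-2,6) right/bottom  bias=-1
    (5,4)@(11, 9): e=[60,-20,0] → ·  [on edge]
    (0,5)@(1, 11): e=[0,-16,56] → ·  [on edge]
    (1,6)@(3, 13): e=[0,0,40] → █  [on edge]
    (2,6)@(5, 13): e=[10,2,28] → █
    (3,6)@(7, 13): e=[20,4,16] → █
    (4,6)@(9, 13): e=[30,6,4] → █
    (5,6)@(11, 13): e=[40,8,-8] → ·
    (1,7)@(3, 15): e=[-10,14,36] → ·
    (2,7)@(5, 15): e=[0,16,24] → █  [on edge]
    (4,7)@(9, 15): e=[20,20,0] → ·  [on edge]
    (2,8)@(5, 17): e=[-10,30,20] → ·
    (3,8)@(7, 17): e=[0,32,8] → █  [on edge]
    (4,9)@(9, 19): e=[0,48,-8] → ·  [on edge]
    (3,10)@(7, 21): e=[-20,60,0] → ·  [on edge]
    (5,10)@(11, 21): e=[0,64,-24] → ·  [on edge]
  covered (7 px):
    · · · · · ·
    · · · · · ·
    · · · · · ·
    · · · · · ·
    · · · · · ·
    · · · · · ·
    · █ █ █ █ ·
    · · █ █ · ·
    · · · █ · ·
    · · · · · ·
    · · · · · ·
T1:
  2·area = 40
  edge (0, 12)→(4, 4): d=(4,-8) top-left  bias=+0
  edge (4, 4)→(0, 22): d=(-4,18) right/bottom  bias=-1
  edge (0, 22)→(0, 12): d=(0,-10) top-left  bias=+0
    (1,3)@(3, 7): e=[4,6,30] → █
    (2,3)@(5, 7): e=[20,-30,50] → ·
    (1,4)@(3, 9): e=[12,-2,30] → ·
    (0,5)@(1, 11): e=[4,26,10] → █
    (1,5)@(3, 11): e=[20,-10,30] → ·
    (0,6)@(1, 13): e=[12,18,10] → █
    (1,6)@(3, 13): e=[28,-18,30] → ·
    (0,7)@(1, 15): e=[20,10,10] → █
    (1,7)@(3, 15): e=[36,-26,30] → ·
    (0,8)@(1, 17): e=[28,2,10] → █
    (1,8)@(3, 17): e=[44,-34,30] → ·
    (0,9)@(1, 19): e=[36,-6,10] → ·
  covered (5 px):
    · · · · · ·
    · · · · · ·
    · · · · · ·
    · █ · · · ·
    · · · · · ·
    █ · · · · ·
    █ · · · · ·
    █ · · · · ·
    █ · · · · ·
    · · · · · ·
    · · · · · ·
T2:
  2·area = 18  (B↔C swapped to make it positive)
  edge (2, 11)→(2, 20): d=(0,9) right/bottom  bias=-1
  edge (2, 20)→(0, 9): d=(-2,-11) top-left  bias=+0
  edge (0, 9)→(2, 11): d=(2,2) right/bottom  bias=-1
    (0,5)@(1, 11): e=[9,7,2] → █
    (1,5)@(3, 11): e=[-9,29,-2] → ·
    (0,6)@(1, 13): e=[9,3,6] → █
    (1,6)@(3, 13): e=[-9,25,2] → ·
    (0,7)@(1, 15): e=[9,-1,10] → ·
  covered (2 px):
    · · · · · ·
    · · · · · ·
    · · · · · ·
    · · · · · ·
    · · · · · ·
    █ · · · · ·
    █ · · · · ·
    · · · · · ·
    · · · · · ·
    · · · · · ·
    · · · · · ·
T3:
  2·area = 12  (B↔C swapped to make it positive)
  edge (10, 20)→(4, 14): d=(-6,-6) top-left  bias=+0
  edge (4, 14)→(10, 18): d=(6,4) right/bottom  bias=-1
  edge (10, 18)→(10, 20): d=(0,2) right/bottom  bias=-1
    (0,5)@(1, 11): e=[0,-6,18] → ·  [on edge]
    (1,6)@(3, 13): e=[0,-2,14] → ·  [on edge]
    (2,7)@(5, 15): e=[0,2,10] → █  [on edge]
    (3,7)@(7, 15): e=[12,-6,6] → ·
    (2,8)@(5, 17): e=[-12,14,10] → ·
    (3,8)@(7, 17): e=[0,6,6] → █  [on edge]
    (4,8)@(9, 17): e=[12,-2,2] → ·
    (3,9)@(7, 19): e=[-12,18,6] → ·
    (4,9)@(9, 19): e=[0,10,2] → █  [on edge]
    (5,9)@(11, 19): e=[12,2,-2] → ·
    (4,10)@(9, 21): e=[-12,22,2] → ·
    (5,10)@(11, 21): e=[0,14,-2] → ·  [on edge]
  covered (3 px):
    · · · · · ·
    · · · · · ·
    · · · · · ·
    · · · · · ·
    · · · · · ·
    · · · · · ·
    · · · · · ·
    · · █ · · ·
    · · · █ · ·
    · · · · █ ·
    · · · · · ·
T4:
  2·area = 96  (B↔C swapped to make it positive)
  edge (10, 6)→(7, 19): d=(-3,13) right/bottom  bias=-1
  edge (7, 19)→(4, 0): d=(-3,-19) top-left  bias=+0
  edge (4, 0)→(10, 6): d=(6,6) right/bottom  bias=-1
    (2,0)@(5, 1): e=[80,16,0] → ·  [on edge]
    (2,1)@(5, 3): e=[74,10,12] → █
    (3,1)@(7, 3): e=[48,48,0] → ·  [on edge]
    (2,2)@(5, 5): e=[68,4,24] → █
    (3,2)@(7, 5): e=[42,42,12] → █
    (4,2)@(9, 5): e=[16,80,0] → ·  [on edge]
    (2,3)@(5, 7): e=[62,-2,36] → ·
    (3,3)@(7, 7): e=[36,36,24] → █
    (4,3)@(9, 7): e=[10,74,12] → █
    (5,3)@(11, 7): e=[-16,112,0] → ·  [on edge]
    (3,4)@(7, 9): e=[30,30,36] → █
    (5,4)@(11, 9): e=[-22,106,12] → ·
    (3,9)@(7, 19): e=[0,0,96] → ·  [on edge]
  covered (11 px):
    · · · · · ·
    · · █ · · ·
    · · █ █ · ·
    · · · █ █ ·
    · · · █ █ ·
    · · · █ · ·
    · · · █ · ·
    · · · █ · ·
    · · · █ · ·
    · · · · · ·
    · · · · · ·

Final: 28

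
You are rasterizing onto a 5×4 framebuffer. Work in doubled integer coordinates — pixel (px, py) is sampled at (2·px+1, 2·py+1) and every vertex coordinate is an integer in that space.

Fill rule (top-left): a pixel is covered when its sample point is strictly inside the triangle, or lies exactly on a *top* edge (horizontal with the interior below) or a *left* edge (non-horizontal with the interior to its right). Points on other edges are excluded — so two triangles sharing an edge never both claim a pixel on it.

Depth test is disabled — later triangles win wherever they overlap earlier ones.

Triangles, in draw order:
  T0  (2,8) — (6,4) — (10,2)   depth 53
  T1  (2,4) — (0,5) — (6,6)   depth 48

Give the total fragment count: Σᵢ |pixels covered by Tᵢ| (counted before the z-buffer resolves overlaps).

T0:
  2·area = 8
  edge (2, 8)→(6, 4): d=(4,-4) top-left  bias=+0
  edge (6, 4)→(10, 2): d=(4,-2) top-left  bias=+0
  edge (10, 2)→(2, 8): d=(-8,6) right/bottom  bias=-1
    (4,0)@(9, 1): e=[0,-6,14] → ·  [on edge]
    (3,1)@(7, 3): e=[0,-2,10] → ·  [on edge]
    (2,2)@(5, 5): e=[0,2,6] → █  [on edge]
    (3,2)@(7, 5): e=[8,6,-6] → ·
    (1,3)@(3, 7): e=[0,6,2] → █  [on edge]
    (2,3)@(5, 7): e=[8,10,-10] → ·
  covered (2 px):
    · · · · ·
    · · · · ·
    · · █ · ·
    · █ · · ·
T1:
  2·area = 8  (B↔C swapped to make it positive)
  edge (2, 4)→(6, 6): d=(4,2) right/bottom  bias=-1
  edge (6, 6)→(0, 5): d=(-6,-1) top-left  bias=+0
  edge (0, 5)→(2, 4): d=(2,-1) top-left  bias=+0
    (0,2)@(1, 5): e=[6,1,1] → █
    (1,2)@(3, 5): e=[2,3,3] → █
    (2,2)@(5, 5): e=[-2,5,5] → ·
    (0,3)@(1, 7): e=[14,-11,5] → ·
    (1,3)@(3, 7): e=[10,-9,7] → ·
  covered (2 px):
    · · · · ·
    · · · · ·
    █ █ · · ·
    · · · · ·

Result: 4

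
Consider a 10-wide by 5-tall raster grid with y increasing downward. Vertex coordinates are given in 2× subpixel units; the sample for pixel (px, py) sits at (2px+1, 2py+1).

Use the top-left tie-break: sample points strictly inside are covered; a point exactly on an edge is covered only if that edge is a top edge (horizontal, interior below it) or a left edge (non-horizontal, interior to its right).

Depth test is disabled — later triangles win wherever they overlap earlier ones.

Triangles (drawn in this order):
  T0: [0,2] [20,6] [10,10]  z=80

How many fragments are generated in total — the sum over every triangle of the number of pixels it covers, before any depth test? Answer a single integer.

T0:
  2·area = 120
  edge (0, 2)→(20, 6): d=(20,4) right/bottom  bias=-1
  edge (20, 6)→(10, 10): d=(-10,4) right/bottom  bias=-1
  edge (10, 10)→(0, 2): d=(-10,-8) top-left  bias=+0
    (1,1)@(3, 3): e=[8,98,14] → #
    (2,1)@(5, 3): e=[0,90,30] → ·  [on edge]
    (1,2)@(3, 5): e=[48,78,-6] → ·
    (2,2)@(5, 5): e=[40,70,10] → #
    (3,2)@(7, 5): e=[32,62,26] → #
    (4,2)@(9, 5): e=[24,54,42] → #
    (5,2)@(11, 5): e=[16,46,58] → #
    (6,2)@(13, 5): e=[8,38,74] → #
    (7,2)@(15, 5): e=[0,30,90] → ·  [on edge]
    (2,3)@(5, 7): e=[80,50,-10] → ·
    (3,3)@(7, 7): e=[72,42,6] → #
    (7,3)@(15, 7): e=[40,10,70] → #
  covered (14 px):
    · · · · · · · · · ·
    · # · · · · · · · ·
    · · # # # # # · · ·
    · · · # # # # # # ·
    · · · · # # · · · ·

Final: 14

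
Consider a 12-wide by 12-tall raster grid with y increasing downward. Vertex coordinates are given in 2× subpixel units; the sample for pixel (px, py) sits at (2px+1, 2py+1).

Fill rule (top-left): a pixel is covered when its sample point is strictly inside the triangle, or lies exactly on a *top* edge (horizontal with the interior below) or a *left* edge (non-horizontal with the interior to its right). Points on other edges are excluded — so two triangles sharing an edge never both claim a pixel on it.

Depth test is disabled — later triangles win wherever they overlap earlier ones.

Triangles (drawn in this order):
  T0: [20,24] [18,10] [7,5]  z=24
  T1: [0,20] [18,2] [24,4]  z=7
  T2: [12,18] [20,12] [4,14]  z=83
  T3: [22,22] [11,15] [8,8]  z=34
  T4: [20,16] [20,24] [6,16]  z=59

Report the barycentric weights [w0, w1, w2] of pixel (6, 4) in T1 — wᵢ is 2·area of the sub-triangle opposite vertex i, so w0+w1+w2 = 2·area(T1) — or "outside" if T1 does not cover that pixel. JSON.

T0:
  2·area = 144  (B↔C swapped to make it positive)
  edge (20, 24)→(7, 5): d=(-13,-19) top-left  bias=+0
  edge (7, 5)→(18, 10): d=(11,5) right/bottom  bias=-1
  edge (18, 10)→(20, 24): d=(2,14) right/bottom  bias=-1
    (8,1)@(17, 3): e=[216,-72,0] → ·  [on edge]
    (3,2)@(7, 5): e=[0,0,144] → ·  [on edge]
    (4,3)@(9, 7): e=[12,12,120] → █
    (5,3)@(11, 7): e=[50,2,92] → █
    (6,3)@(13, 7): e=[88,-8,64] → ·
    (4,4)@(9, 9): e=[-14,34,124] → ·
    (5,4)@(11, 9): e=[24,24,96] → █
    (6,4)@(13, 9): e=[62,14,68] → █
    (7,4)@(15, 9): e=[100,4,40] → █
    (8,4)@(17, 9): e=[138,-6,12] → ·
    (5,5)@(11, 11): e=[-2,46,100] → ·
    (6,5)@(13, 11): e=[36,36,72] → █
    (9,8)@(19, 17): e=[72,72,0] → ·  [on edge]
  covered (17 px):
    · · · · · · · · · · · ·
    · · · · · · · · · · · ·
    · · · · · · · · · · · ·
    · · · · █ █ · · · · · ·
    · · · · · █ █ █ · · · ·
    · · · · · · █ █ █ · · ·
    · · · · · · █ █ █ · · ·
    · · · · · · · █ █ · · ·
    · · · · · · · · █ · · ·
    · · · · · · · · █ █ · ·
    · · · · · · · · · █ · ·
    · · · · · · · · · · · ·
T1:
  2·area = 144
  edge (0, 20)→(18, 2): d=(18,-18) top-left  bias=+0
  edge (18, 2)→(24, 4): d=(6,2) right/bottom  bias=-1
  edge (24, 4)→(0, 20): d=(-24,16) right/bottom  bias=-1
    (7,0)@(15, 1): e=[-72,0,216] → ·  [on edge]
    (9,0)@(19, 1): e=[0,-8,152] → ·  [on edge]
    (8,1)@(17, 3): e=[0,8,136] → █  [on edge]
    (9,1)@(19, 3): e=[36,4,104] → █
    (10,1)@(21, 3): e=[72,0,72] → ·  [on edge]
    (7,2)@(15, 5): e=[0,24,120] → █  [on edge]
    (10,2)@(21, 5): e=[108,12,24] → █
    (11,2)@(23, 5): e=[144,8,-8] → ·
    (6,3)@(13, 7): e=[0,40,104] → █  [on edge]
    (10,3)@(21, 7): e=[144,24,-24] → ·
    (5,4)@(11, 9): e=[0,56,88] → █  [on edge]
    (8,4)@(17, 9): e=[108,44,-8] → ·
    (4,5)@(9, 11): e=[0,72,72] → █  [on edge]
    (3,6)@(7, 13): e=[0,88,56] → █  [on edge]
    (2,7)@(5, 15): e=[0,104,40] → █  [on edge]
    (1,8)@(3, 17): e=[0,120,24] → █  [on edge]
    (0,9)@(1, 19): e=[0,136,8] → █  [on edge]
  covered (22 px):
    · · · · · · · · · · · ·
    · · · · · · · · █ █ · ·
    · · · · · · · █ █ █ █ ·
    · · · · · · █ █ █ █ · ·
    · · · · · █ █ █ · · · ·
    · · · · █ █ █ · · · · ·
    · · · █ █ · · · · · · ·
    · · █ █ · · · · · · · ·
    · █ · · · · · · · · · ·
    █ · · · · · · · · · · ·
    · · · · · · · · · · · ·
    · · · · · · · · · · · ·
T2:
  2·area = 80  (B↔C swapped to make it positive)
  edge (12, 18)→(4, 14): d=(-8,-4) top-left  bias=+0
  edge (4, 14)→(20, 12): d=(16,-2) top-left  bias=+0
  edge (20, 12)→(12, 18): d=(-8,6) right/bottom  bias=-1
    (6,6)@(13, 13): e=[44,2,34] → █
    (7,6)@(15, 13): e=[52,6,22] → █
    (8,6)@(17, 13): e=[60,10,10] → █
    (9,6)@(19, 13): e=[68,14,-2] → ·
    (3,7)@(7, 15): e=[4,22,54] → █
    (4,7)@(9, 15): e=[12,26,42] → █
    (5,7)@(11, 15): e=[20,30,30] → █
    (8,7)@(17, 15): e=[44,42,-6] → ·
    (3,8)@(7, 17): e=[-12,54,38] → ·
    (4,8)@(9, 17): e=[-4,58,26] → ·
    (5,8)@(11, 17): e=[4,62,14] → █
    (7,8)@(15, 17): e=[20,70,-10] → ·
  covered (10 px):
    · · · · · · · · · · · ·
    · · · · · · · · · · · ·
    · · · · · · · · · · · ·
    · · · · · · · · · · · ·
    · · · · · · · · · · · ·
    · · · · · · · · · · · ·
    · · · · · · █ █ █ · · ·
    · · · █ █ █ █ █ · · · ·
    · · · · · █ █ · · · · ·
    · · · · · · · · · · · ·
    · · · · · · · · · · · ·
    · · · · · · · · · · · ·
T3:
  2·area = 56
  edge (22, 22)→(11, 15): d=(-11,-7) top-left  bias=+0
  edge (11, 15)→(8, 8): d=(-3,-7) top-left  bias=+0
  edge (8, 8)→(22, 22): d=(14,14) right/bottom  bias=-1
    (0,0)@(1, 1): e=[84,-28,0] → ·  [on edge]
    (2,0)@(5, 1): e=[112,0,-56] → ·  [on edge]
    (1,1)@(3, 3): e=[76,-20,0] → ·  [on edge]
    (2,2)@(5, 5): e=[68,-12,0] → ·  [on edge]
    (3,3)@(7, 7): e=[60,-4,0] → ·  [on edge]
    (4,4)@(9, 9): e=[52,4,0] → ·  [on edge]
    (5,5)@(11, 11): e=[44,12,0] → ·  [on edge]
    (5,6)@(11, 13): e=[22,6,28] → █
    (6,6)@(13, 13): e=[36,20,0] → ·  [on edge]
    (5,7)@(11, 15): e=[0,0,56] → █  [on edge]
    (6,7)@(13, 15): e=[14,14,28] → █
    (7,7)@(15, 15): e=[28,28,0] → ·  [on edge]
    (8,8)@(17, 17): e=[20,36,0] → ·  [on edge]
    (9,9)@(19, 19): e=[12,44,0] → ·  [on edge]
    (10,10)@(21, 21): e=[4,52,0] → ·  [on edge]
    (11,11)@(23, 23): e=[-4,60,0] → ·  [on edge]
  covered (4 px):
    · · · · · · · · · · · ·
    · · · · · · · · · · · ·
    · · · · · · · · · · · ·
    · · · · · · · · · · · ·
    · · · · · · · · · · · ·
    · · · · · · · · · · · ·
    · · · · · █ · · · · · ·
    · · · · · █ █ · · · · ·
    · · · · · · · █ · · · ·
    · · · · · · · · · · · ·
    · · · · · · · · · · · ·
    · · · · · · · · · · · ·
T4:
  2·area = 112
  edge (20, 16)→(20, 24): d=(0,8) right/bottom  bias=-1
  edge (20, 24)→(6, 16): d=(-14,-8) top-left  bias=+0
  edge (6, 16)→(20, 16): d=(14,0) top-left  bias=+0
    (4,8)@(9, 17): e=[88,10,14] → █
    (5,8)@(11, 17): e=[72,26,14] → █
    (6,8)@(13, 17): e=[56,42,14] → █
    (7,8)@(15, 17): e=[40,58,14] → █
    (8,8)@(17, 17): e=[24,74,14] → █
    (9,8)@(19, 17): e=[8,90,14] → █
    (10,8)@(21, 17): e=[-8,106,14] → ·
    (4,9)@(9, 19): e=[88,-18,42] → ·
    (5,9)@(11, 19): e=[72,-2,42] → ·
    (6,9)@(13, 19): e=[56,14,42] → █
    (10,9)@(21, 19): e=[-8,78,42] → ·
    (6,10)@(13, 21): e=[56,-14,70] → ·
  covered (14 px):
    · · · · · · · · · · · ·
    · · · · · · · · · · · ·
    · · · · · · · · · · · ·
    · · · · · · · · · · · ·
    · · · · · · · · · · · ·
    · · · · · · · · · · · ·
    · · · · · · · · · · · ·
    · · · · · · · · · · · ·
    · · · · █ █ █ █ █ █ · ·
    · · · · · · █ █ █ █ · ·
    · · · · · · · █ █ █ · ·
    · · · · · · · · · █ · ·

Final: [52,56,36]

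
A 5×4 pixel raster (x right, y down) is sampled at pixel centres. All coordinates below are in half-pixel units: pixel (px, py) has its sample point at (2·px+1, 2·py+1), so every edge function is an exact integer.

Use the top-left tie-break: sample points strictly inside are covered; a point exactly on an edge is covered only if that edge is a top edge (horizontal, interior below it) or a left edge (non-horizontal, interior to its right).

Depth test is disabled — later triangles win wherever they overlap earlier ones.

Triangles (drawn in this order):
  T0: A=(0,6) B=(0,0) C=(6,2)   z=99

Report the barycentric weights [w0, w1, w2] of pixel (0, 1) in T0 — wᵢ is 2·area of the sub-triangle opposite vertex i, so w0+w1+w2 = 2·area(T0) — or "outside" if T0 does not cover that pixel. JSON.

T0:
  2·area = 36
  edge (0, 6)→(0, 0): d=(0,-6) top-left  bias=+0
  edge (0, 0)→(6, 2): d=(6,2) right/bottom  bias=-1
  edge (6, 2)→(0, 6): d=(-6,4) right/bottom  bias=-1
    (0,0)@(1, 1): e=[6,4,26] → X
    (1,0)@(3, 1): e=[18,0,18] → .  [on edge]
    (0,1)@(1, 3): e=[6,16,14] → X
    (1,1)@(3, 3): e=[18,12,6] → X
    (2,1)@(5, 3): e=[30,8,-2] → .
    (4,1)@(9, 3): e=[54,0,-18] → .  [on edge]
    (0,2)@(1, 5): e=[6,28,2] → X
    (1,2)@(3, 5): e=[18,24,-6] → .
    (0,3)@(1, 7): e=[6,40,-10] → .
  covered (4 px):
    X . . . .
    X X . . .
    X . . . .
    . . . . .

Answer: [16,14,6]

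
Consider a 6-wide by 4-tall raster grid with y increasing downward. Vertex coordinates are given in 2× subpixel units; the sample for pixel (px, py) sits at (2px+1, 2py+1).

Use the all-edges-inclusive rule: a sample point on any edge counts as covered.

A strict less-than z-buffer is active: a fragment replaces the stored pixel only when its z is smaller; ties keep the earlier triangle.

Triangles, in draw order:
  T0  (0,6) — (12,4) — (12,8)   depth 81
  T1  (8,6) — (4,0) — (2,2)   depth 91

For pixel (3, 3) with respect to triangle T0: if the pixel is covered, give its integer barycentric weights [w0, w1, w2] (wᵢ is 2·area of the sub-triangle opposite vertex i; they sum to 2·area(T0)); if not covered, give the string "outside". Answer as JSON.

T0:
  2·area = 48
  edge (0, 6)→(12, 4): d=(12,-2) inclusive
  edge (12, 4)→(12, 8): d=(0,4) inclusive
  edge (12, 8)→(0, 6): d=(-12,-2) inclusive
    (3,2)@(7, 5): e=[2,20,26] → X
    (4,2)@(9, 5): e=[6,12,30] → X
    (5,2)@(11, 5): e=[10,4,34] → X
    (3,3)@(7, 7): e=[26,20,2] → X
  covered (6 px):
    . . . . . .
    . . . . . .
    . . . X X X
    . . . X X X
T1:
  2·area = 20  (B↔C swapped to make it positive)
  edge (8, 6)→(2, 2): d=(-6,-4) inclusive
  edge (2, 2)→(4, 0): d=(2,-2) inclusive
  edge (4, 0)→(8, 6): d=(4,6) inclusive
    (1,0)@(3, 1): e=[10,0,10] → X  [on edge]
    (2,0)@(5, 1): e=[18,4,-2] → .
    (0,1)@(1, 3): e=[-10,0,30] → .  [on edge]
    (1,1)@(3, 3): e=[-2,4,18] → .
    (2,1)@(5, 3): e=[6,8,6] → X
    (3,1)@(7, 3): e=[14,12,-6] → .
    (2,2)@(5, 5): e=[-6,12,14] → .
    (3,2)@(7, 5): e=[2,16,2] → X
    (4,2)@(9, 5): e=[10,20,-10] → .
    (3,3)@(7, 7): e=[-10,20,10] → .
  covered (3 px):
    . X . . . .
    . . X . . .
    . . . X . .
    . . . . . .

Final: [20,2,26]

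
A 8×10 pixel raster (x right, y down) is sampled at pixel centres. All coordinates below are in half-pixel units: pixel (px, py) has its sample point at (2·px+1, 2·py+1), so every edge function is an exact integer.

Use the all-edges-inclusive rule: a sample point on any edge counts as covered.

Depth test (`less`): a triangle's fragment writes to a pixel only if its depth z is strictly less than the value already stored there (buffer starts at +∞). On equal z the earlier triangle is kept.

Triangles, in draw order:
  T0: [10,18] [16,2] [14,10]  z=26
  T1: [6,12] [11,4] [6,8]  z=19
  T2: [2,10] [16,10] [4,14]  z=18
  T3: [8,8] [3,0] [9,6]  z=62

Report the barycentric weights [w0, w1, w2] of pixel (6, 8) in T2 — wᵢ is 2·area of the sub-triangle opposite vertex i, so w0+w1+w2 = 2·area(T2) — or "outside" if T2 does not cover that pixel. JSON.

T0:
  2·area = 16
  edge (10, 18)→(16, 2): d=(6,-16) inclusive
  edge (16, 2)→(14, 10): d=(-2,8) inclusive
  edge (14, 10)→(10, 18): d=(-4,8) inclusive
    (7,2)@(15, 5): e=[2,2,12] → #
    (7,3)@(15, 7): e=[14,-2,4] → ·
    (6,5)@(13, 11): e=[6,6,4] → #
    (7,5)@(15, 11): e=[38,-10,-12] → ·
    (6,6)@(13, 13): e=[18,2,-4] → ·
  covered (2 px):
    · · · · · · · ·
    · · · · · · · ·
    · · · · · · · #
    · · · · · · · ·
    · · · · · · · ·
    · · · · · · # ·
    · · · · · · · ·
    · · · · · · · ·
    · · · · · · · ·
    · · · · · · · ·
T1:
  2·area = 20  (B↔C swapped to make it positive)
  edge (6, 12)→(6, 8): d=(0,-4) inclusive
  edge (6, 8)→(11, 4): d=(5,-4) inclusive
  edge (11, 4)→(6, 12): d=(-5,8) inclusive
    (4,3)@(9, 7): e=[12,7,1] → #
    (5,3)@(11, 7): e=[20,15,-15] → ·
    (3,4)@(7, 9): e=[4,9,7] → #
    (4,4)@(9, 9): e=[12,17,-9] → ·
    (3,5)@(7, 11): e=[4,19,-3] → ·
  covered (2 px):
    · · · · · · · ·
    · · · · · · · ·
    · · · · · · · ·
    · · · · # · · ·
    · · · # · · · ·
    · · · · · · · ·
    · · · · · · · ·
    · · · · · · · ·
    · · · · · · · ·
    · · · · · · · ·
T2:
  2·area = 56
  edge (2, 10)→(16, 10): d=(14,0) inclusive
  edge (16, 10)→(4, 14): d=(-12,4) inclusive
  edge (4, 14)→(2, 10): d=(-2,-4) inclusive
    (1,5)@(3, 11): e=[14,40,2] → #
    (2,5)@(5, 11): e=[14,32,10] → #
    (3,5)@(7, 11): e=[14,24,18] → #
    (4,5)@(9, 11): e=[14,16,26] → #
    (5,5)@(11, 11): e=[14,8,34] → #
    (6,5)@(13, 11): e=[14,0,42] → #  [on edge]
    (7,5)@(15, 11): e=[14,-8,50] → ·
    (1,6)@(3, 13): e=[42,16,-2] → ·
    (2,6)@(5, 13): e=[42,8,6] → #
    (3,6)@(7, 13): e=[42,0,14] → #  [on edge]
    (4,6)@(9, 13): e=[42,-8,22] → ·
    (5,6)@(11, 13): e=[42,-16,30] → ·
    (0,7)@(1, 15): e=[70,0,-14] → ·  [on edge]
  covered (8 px):
    · · · · · · · ·
    · · · · · · · ·
    · · · · · · · ·
    · · · · · · · ·
    · · · · · · · ·
    · # # # # # # ·
    · · # # · · · ·
    · · · · · · · ·
    · · · · · · · ·
    · · · · · · · ·
T3:
  2·area = 18
  edge (8, 8)→(3, 0): d=(-5,-8) inclusive
  edge (3, 0)→(9, 6): d=(6,6) inclusive
  edge (9, 6)→(8, 8): d=(-1,2) inclusive
    (2,1)@(5, 3): e=[1,6,11] → #
    (3,1)@(7, 3): e=[17,-6,7] → ·
    (2,2)@(5, 5): e=[-9,18,9] → ·
    (3,2)@(7, 5): e=[7,6,5] → #
    (4,2)@(9, 5): e=[23,-6,1] → ·
    (3,3)@(7, 7): e=[-3,18,3] → ·
  covered (2 px):
    · · · · · · · ·
    · · # · · · · ·
    · · · # · · · ·
    · · · · · · · ·
    · · · · · · · ·
    · · · · · · · ·
    · · · · · · · ·
    · · · · · · · ·
    · · · · · · · ·
    · · · · · · · ·

Final: "outside"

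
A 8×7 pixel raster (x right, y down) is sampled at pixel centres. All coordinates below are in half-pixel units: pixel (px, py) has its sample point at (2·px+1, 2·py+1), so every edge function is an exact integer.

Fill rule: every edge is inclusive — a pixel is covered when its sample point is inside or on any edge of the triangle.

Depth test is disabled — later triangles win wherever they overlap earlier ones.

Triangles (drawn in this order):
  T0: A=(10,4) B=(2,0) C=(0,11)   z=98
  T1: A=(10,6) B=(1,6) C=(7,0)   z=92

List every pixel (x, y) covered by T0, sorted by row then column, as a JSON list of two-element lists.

T0:
  2·area = 96  (B↔C swapped to make it positive)
  edge (10, 4)→(0, 11): d=(-10,7) inclusive
  edge (0, 11)→(2, 0): d=(2,-11) inclusive
  edge (2, 0)→(10, 4): d=(8,4) inclusive
    (1,0)@(3, 1): e=[79,13,4] → #
    (2,0)@(5, 1): e=[65,35,-4] → ·
    (1,1)@(3, 3): e=[59,17,20] → #
    (2,1)@(5, 3): e=[45,39,12] → #
    (3,1)@(7, 3): e=[31,61,4] → #
    (4,1)@(9, 3): e=[17,83,-4] → ·
    (1,2)@(3, 5): e=[39,21,36] → #
    (4,2)@(9, 5): e=[-3,87,12] → ·
    (0,3)@(1, 7): e=[33,3,60] → #
    (3,3)@(7, 7): e=[-9,69,36] → ·
    (0,4)@(1, 9): e=[13,7,76] → #
    (1,4)@(3, 9): e=[-1,29,68] → ·
  covered (11 px):
    · # · · · · · ·
    · # # # · · · ·
    · # # # · · · ·
    # # # · · · · ·
    # · · · · · · ·
    · · · · · · · ·
    · · · · · · · ·
T1:
  2·area = 54
  edge (10, 6)→(1, 6): d=(-9,0) inclusive
  edge (1, 6)→(7, 0): d=(6,-6) inclusive
  edge (7, 0)→(10, 6): d=(3,6) inclusive
    (3,0)@(7, 1): e=[45,6,3] → #
    (4,0)@(9, 1): e=[45,18,-9] → ·
    (2,1)@(5, 3): e=[27,6,21] → #
    (4,1)@(9, 3): e=[27,30,-3] → ·
    (1,2)@(3, 5): e=[9,6,39] → #
    (4,2)@(9, 5): e=[9,42,3] → #
    (5,2)@(11, 5): e=[9,54,-9] → ·
    (1,3)@(3, 7): e=[-9,18,45] → ·
    (2,3)@(5, 7): e=[-9,30,33] → ·
    (3,3)@(7, 7): e=[-9,42,21] → ·
    (4,3)@(9, 7): e=[-9,54,9] → ·
  covered (7 px):
    · · · # · · · ·
    · · # # · · · ·
    · # # # # · · ·
    · · · · · · · ·
    · · · · · · · ·
    · · · · · · · ·
    · · · · · · · ·

Answer: [[1,0],[1,1],[2,1],[3,1],[1,2],[2,2],[3,2],[0,3],[1,3],[2,3],[0,4]]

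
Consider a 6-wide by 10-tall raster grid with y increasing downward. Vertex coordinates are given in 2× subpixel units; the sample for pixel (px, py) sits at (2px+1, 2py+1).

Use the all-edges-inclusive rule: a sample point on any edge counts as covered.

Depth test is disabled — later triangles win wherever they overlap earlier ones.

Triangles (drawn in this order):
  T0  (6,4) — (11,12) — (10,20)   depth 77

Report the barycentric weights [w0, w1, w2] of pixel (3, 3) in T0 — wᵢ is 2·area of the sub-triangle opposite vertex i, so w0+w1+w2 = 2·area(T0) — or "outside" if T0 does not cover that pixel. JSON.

T0:
  2·area = 48
  edge (6, 4)→(11, 12): d=(5,8) inclusive
  edge (11, 12)→(10, 20): d=(-1,8) inclusive
  edge (10, 20)→(6, 4): d=(-4,-16) inclusive
    (3,3)@(7, 7): e=[7,37,4] → X
    (4,3)@(9, 7): e=[-9,21,36] → .
    (3,4)@(7, 9): e=[17,35,-4] → .
    (4,4)@(9, 9): e=[1,19,28] → X
    (5,4)@(11, 9): e=[-15,3,60] → .
    (4,5)@(9, 11): e=[11,17,20] → X
    (5,5)@(11, 11): e=[-5,1,52] → .
    (4,6)@(9, 13): e=[21,15,12] → X
    (5,6)@(11, 13): e=[5,-1,44] → .
    (4,7)@(9, 15): e=[31,13,4] → X
    (5,7)@(11, 15): e=[15,-3,36] → .
    (4,8)@(9, 17): e=[41,11,-4] → .
  covered (5 px):
    . . . . . .
    . . . . . .
    . . . . . .
    . . . X . .
    . . . . X .
    . . . . X .
    . . . . X .
    . . . . X .
    . . . . . .
    . . . . . .

Answer: [37,4,7]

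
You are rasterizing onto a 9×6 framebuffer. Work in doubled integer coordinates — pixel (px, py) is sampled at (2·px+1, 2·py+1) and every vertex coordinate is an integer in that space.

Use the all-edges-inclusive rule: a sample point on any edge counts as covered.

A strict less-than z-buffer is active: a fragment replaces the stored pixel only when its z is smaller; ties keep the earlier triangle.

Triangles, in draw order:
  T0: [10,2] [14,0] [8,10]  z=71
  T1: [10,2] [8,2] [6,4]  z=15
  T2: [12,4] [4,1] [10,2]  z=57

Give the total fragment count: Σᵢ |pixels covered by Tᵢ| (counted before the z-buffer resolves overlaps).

T0:
  2·area = 28
  edge (10, 2)→(14, 0): d=(4,-2) inclusive
  edge (14, 0)→(8, 10): d=(-6,10) inclusive
  edge (8, 10)→(10, 2): d=(2,-8) inclusive
    (6,0)@(13, 1): e=[2,4,22] → █
    (7,0)@(15, 1): e=[6,-16,38] → ·
    (5,1)@(11, 3): e=[6,12,10] → █
    (6,1)@(13, 3): e=[10,-8,26] → ·
    (5,2)@(11, 5): e=[14,0,14] → █  [on edge]
    (6,2)@(13, 5): e=[18,-20,30] → ·
    (4,3)@(9, 7): e=[18,8,2] → █
    (5,3)@(11, 7): e=[22,-12,18] → ·
    (4,4)@(9, 9): e=[26,-4,6] → ·
  covered (4 px):
    · · · · · · █ · ·
    · · · · · █ · · ·
    · · · · · █ · · ·
    · · · · █ · · · ·
    · · · · · · · · ·
    · · · · · · · · ·
T1:
  2·area = 4  (B↔C swapped to make it positive)
  edge (10, 2)→(6, 4): d=(-4,2) inclusive
  edge (6, 4)→(8, 2): d=(2,-2) inclusive
  edge (8, 2)→(10, 2): d=(2,0) inclusive
    (4,0)@(9, 1): e=[6,0,-2] → ·  [on edge]
    (3,1)@(7, 3): e=[2,0,2] → █  [on edge]
    (4,1)@(9, 3): e=[-2,4,2] → ·
    (2,2)@(5, 5): e=[-2,0,6] → ·  [on edge]
    (3,2)@(7, 5): e=[-6,4,6] → ·
    (1,3)@(3, 7): e=[-6,0,10] → ·  [on edge]
    (0,4)@(1, 9): e=[-10,0,14] → ·  [on edge]
  covered (1 px):
    · · · · · · · · ·
    · · · █ · · · · ·
    · · · · · · · · ·
    · · · · · · · · ·
    · · · · · · · · ·
    · · · · · · · · ·
T2:
  2·area = 10
  edge (12, 4)→(4, 1): d=(-8,-3) inclusive
  edge (4, 1)→(10, 2): d=(6,1) inclusive
  edge (10, 2)→(12, 4): d=(2,2) inclusive
    (4,0)@(9, 1): e=[15,-5,0] → ·  [on edge]
    (5,1)@(11, 3): e=[5,5,0] → █  [on edge]
    (6,1)@(13, 3): e=[11,3,-4] → ·
    (5,2)@(11, 5): e=[-11,17,4] → ·
    (6,2)@(13, 5): e=[-5,15,0] → ·  [on edge]
    (7,3)@(15, 7): e=[-15,25,0] → ·  [on edge]
    (8,4)@(17, 9): e=[-25,35,0] → ·  [on edge]
  covered (1 px):
    · · · · · · · · ·
    · · · · · █ · · ·
    · · · · · · · · ·
    · · · · · · · · ·
    · · · · · · · · ·
    · · · · · · · · ·

Result: 6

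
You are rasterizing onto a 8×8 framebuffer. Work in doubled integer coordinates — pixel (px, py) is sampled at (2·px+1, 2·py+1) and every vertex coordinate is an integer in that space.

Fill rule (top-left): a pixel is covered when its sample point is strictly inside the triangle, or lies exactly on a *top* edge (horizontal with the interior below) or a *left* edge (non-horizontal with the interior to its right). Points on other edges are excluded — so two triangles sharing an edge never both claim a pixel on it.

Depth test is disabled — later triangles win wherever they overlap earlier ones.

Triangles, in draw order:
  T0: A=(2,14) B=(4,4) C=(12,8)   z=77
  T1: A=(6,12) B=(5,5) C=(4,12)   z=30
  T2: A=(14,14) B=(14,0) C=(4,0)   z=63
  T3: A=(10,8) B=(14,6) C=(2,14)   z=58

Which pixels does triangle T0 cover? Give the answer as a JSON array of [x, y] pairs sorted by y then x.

T0:
  2·area = 88
  edge (2, 14)→(4, 4): d=(2,-10) top-left  bias=+0
  edge (4, 4)→(12, 8): d=(8,4) right/bottom  bias=-1
  edge (12, 8)→(2, 14): d=(-10,6) right/bottom  bias=-1
    (2,2)@(5, 5): e=[12,4,72] → #
    (3,2)@(7, 5): e=[32,-4,60] → ·
    (2,3)@(5, 7): e=[16,20,52] → #
    (3,3)@(7, 7): e=[36,12,40] → #
    (4,3)@(9, 7): e=[56,4,28] → #
    (5,3)@(11, 7): e=[76,-4,16] → ·
    (1,4)@(3, 9): e=[0,44,44] → #  [on edge]
    (5,4)@(11, 9): e=[80,12,-4] → ·
    (1,5)@(3, 11): e=[4,60,24] → #
    (3,5)@(7, 11): e=[44,44,0] → ·  [on edge]
    (4,5)@(9, 11): e=[64,36,-12] → ·
    (1,6)@(3, 13): e=[8,76,4] → #
  covered (11 px):
    · · · · · · · ·
    · · · · · · · ·
    · · # · · · · ·
    · · # # # · · ·
    · # # # # · · ·
    · # # · · · · ·
    · # · · · · · ·
    · · · · · · · ·
T1:
  2·area = 14  (B↔C swapped to make it positive)
  edge (6, 12)→(4, 12): d=(-2,0) right/bottom  bias=-1
  edge (4, 12)→(5, 5): d=(1,-7) top-left  bias=+0
  edge (5, 5)→(6, 12): d=(1,7) right/bottom  bias=-1
    (2,2)@(5, 5): e=[14,0,0] → ·  [on edge]
    (2,3)@(5, 7): e=[10,2,2] → #
    (3,3)@(7, 7): e=[10,16,-12] → ·
    (2,4)@(5, 9): e=[6,4,4] → #
    (3,4)@(7, 9): e=[6,18,-10] → ·
    (2,5)@(5, 11): e=[2,6,6] → #
    (3,5)@(7, 11): e=[2,20,-8] → ·
    (2,6)@(5, 13): e=[-2,8,8] → ·
  covered (3 px):
    · · · · · · · ·
    · · · · · · · ·
    · · · · · · · ·
    · · # · · · · ·
    · · # · · · · ·
    · · # · · · · ·
    · · · · · · · ·
    · · · · · · · ·
T2:
  2·area = 140  (B↔C swapped to make it positive)
  edge (14, 14)→(4, 0): d=(-10,-14) top-left  bias=+0
  edge (4, 0)→(14, 0): d=(10,0) top-left  bias=+0
  edge (14, 0)→(14, 14): d=(0,14) right/bottom  bias=-1
    (2,0)@(5, 1): e=[4,10,126] → #
    (3,0)@(7, 1): e=[32,10,98] → #
    (4,0)@(9, 1): e=[60,10,70] → #
    (5,0)@(11, 1): e=[88,10,42] → #
    (6,0)@(13, 1): e=[116,10,14] → #
    (7,0)@(15, 1): e=[144,10,-14] → ·
    (2,1)@(5, 3): e=[-16,30,126] → ·
    (3,1)@(7, 3): e=[12,30,98] → #
    (7,1)@(15, 3): e=[124,30,-14] → ·
    (3,2)@(7, 5): e=[-8,50,98] → ·
    (4,2)@(9, 5): e=[20,50,70] → #
    (7,2)@(15, 5): e=[104,50,-14] → ·
    (4,3)@(9, 7): e=[0,70,70] → #  [on edge]
  covered (18 px):
    · · # # # # # ·
    · · · # # # # ·
    · · · · # # # ·
    · · · · # # # ·
    · · · · · # # ·
    · · · · · · # ·
    · · · · · · · ·
    · · · · · · · ·
T3:
  2·area = 8
  edge (10, 8)→(14, 6): d=(4,-2) top-left  bias=+0
  edge (14, 6)→(2, 14): d=(-12,8) right/bottom  bias=-1
  edge (2, 14)→(10, 8): d=(8,-6) top-left  bias=+0
    (4,4)@(9, 9): e=[2,4,2] → #
    (5,4)@(11, 9): e=[6,-12,14] → ·
    (4,5)@(9, 11): e=[10,-20,18] → ·
  covered (1 px):
    · · · · · · · ·
    · · · · · · · ·
    · · · · · · · ·
    · · · · · · · ·
    · · · · # · · ·
    · · · · · · · ·
    · · · · · · · ·
    · · · · · · · ·

Final: [[2,2],[2,3],[3,3],[4,3],[1,4],[2,4],[3,4],[4,4],[1,5],[2,5],[1,6]]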